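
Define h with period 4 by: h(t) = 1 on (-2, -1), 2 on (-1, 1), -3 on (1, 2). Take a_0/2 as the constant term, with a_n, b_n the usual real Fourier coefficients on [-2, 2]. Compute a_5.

a_5 = 1/2 ∫_{-2}^{2} h(t) cos(5*pi*t/2) dt.
Split the integral at the breakpoints.
Directly, an antiderivative of (1) cos(5*pi*t/2) is 2*sin(5*pi*t/2)/(5*pi); evaluating from -2 to -1: ∫_{-2}^{-1} (1) cos(5*pi*t/2) dt = (-2/(5*pi)) - (0) = -2/(5*pi).
Directly, an antiderivative of (2) cos(5*pi*t/2) is 4*sin(5*pi*t/2)/(5*pi); evaluating from -1 to 1: ∫_{-1}^{1} (2) cos(5*pi*t/2) dt = (4/(5*pi)) - (-4/(5*pi)) = 8/(5*pi).
Directly, an antiderivative of (-3) cos(5*pi*t/2) is -6*sin(5*pi*t/2)/(5*pi); evaluating from 1 to 2: ∫_{1}^{2} (-3) cos(5*pi*t/2) dt = (0) - (-6/(5*pi)) = 6/(5*pi).
Summing the pieces and multiplying by (1/2) gives a_5 = 6/(5*pi).

6/(5*pi)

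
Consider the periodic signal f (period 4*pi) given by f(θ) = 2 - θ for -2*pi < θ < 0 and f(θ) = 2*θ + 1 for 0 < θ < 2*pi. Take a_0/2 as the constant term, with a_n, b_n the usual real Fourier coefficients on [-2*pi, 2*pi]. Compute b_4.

b_4 = (1/(2*pi)) ∫_{-2*pi}^{2*pi} f(θ) sin(2*θ) dθ.
Split the integral at the breakpoints.
Integrating by parts (boundary term plus one more integral), an antiderivative of (2 - θ) sin(2*θ) is θ*cos(2*θ)/2 - sin(2*θ)/4 - cos(2*θ); evaluating from -2*pi to 0: ∫_{-2*pi}^{0} (2 - θ) sin(2*θ) dθ = (-1) - (-pi - 1) = pi.
Integrating by parts (boundary term plus one more integral), an antiderivative of (2*θ + 1) sin(2*θ) is -θ*cos(2*θ) + sin(2*θ)/2 - cos(2*θ)/2; evaluating from 0 to 2*pi: ∫_{0}^{2*pi} (2*θ + 1) sin(2*θ) dθ = (-2*pi - 1/2) - (-1/2) = -2*pi.
Summing the pieces and multiplying by (1/(2*pi)) gives b_4 = -1/2.

-1/2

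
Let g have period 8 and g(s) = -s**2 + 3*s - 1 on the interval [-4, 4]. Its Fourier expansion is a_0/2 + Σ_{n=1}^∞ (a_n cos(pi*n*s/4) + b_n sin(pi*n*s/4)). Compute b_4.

-6/pi

b_4 = 1/4 ∫_{-4}^{4} g(s) sin(pi*s) ds.
Integrating by parts twice (tabular method), an antiderivative of (-s**2 + 3*s - 1) sin(pi*s) is s**2*cos(pi*s)/pi - 2*s*sin(pi*s)/pi**2 - 3*s*cos(pi*s)/pi + 3*sin(pi*s)/pi**2 - 2*cos(pi*s)/pi**3 + cos(pi*s)/pi; evaluating from -4 to 4: ∫_{-4}^{4} (-s**2 + 3*s - 1) sin(pi*s) ds = (-2/pi**3 + 5/pi) - (-2/pi**3 + 29/pi) = -24/pi.
Hence b_4 = (1/4)·(-24/pi) = -6/pi.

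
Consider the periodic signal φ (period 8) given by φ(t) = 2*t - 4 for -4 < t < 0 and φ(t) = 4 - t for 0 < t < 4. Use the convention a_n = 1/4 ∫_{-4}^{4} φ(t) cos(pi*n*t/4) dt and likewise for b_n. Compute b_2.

b_2 = 1/4 ∫_{-4}^{4} φ(t) sin(pi*t/2) dt.
Split the integral at the breakpoints.
Integrating by parts (boundary term plus one more integral), an antiderivative of (2*t - 4) sin(pi*t/2) is -4*t*cos(pi*t/2)/pi + 8*sin(pi*t/2)/pi**2 + 8*cos(pi*t/2)/pi; evaluating from -4 to 0: ∫_{-4}^{0} (2*t - 4) sin(pi*t/2) dt = (8/pi) - (24/pi) = -16/pi.
Integrating by parts (boundary term plus one more integral), an antiderivative of (4 - t) sin(pi*t/2) is 2*t*cos(pi*t/2)/pi - 4*sin(pi*t/2)/pi**2 - 8*cos(pi*t/2)/pi; evaluating from 0 to 4: ∫_{0}^{4} (4 - t) sin(pi*t/2) dt = (0) - (-8/pi) = 8/pi.
Summing the pieces and multiplying by (1/4) gives b_2 = -2/pi.

-2/pi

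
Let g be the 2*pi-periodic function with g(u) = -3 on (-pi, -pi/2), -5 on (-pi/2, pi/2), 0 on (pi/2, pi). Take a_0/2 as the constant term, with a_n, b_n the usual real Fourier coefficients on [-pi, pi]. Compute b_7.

b_7 = 1/pi ∫_{-pi}^{pi} g(u) sin(7*u) du.
Split the integral at the breakpoints.
Directly, an antiderivative of (-3) sin(7*u) is 3*cos(7*u)/7; evaluating from -pi to -pi/2: ∫_{-pi}^{-pi/2} (-3) sin(7*u) du = (0) - (-3/7) = 3/7.
Directly, an antiderivative of (-5) sin(7*u) is 5*cos(7*u)/7; evaluating from -pi/2 to pi/2: ∫_{-pi/2}^{pi/2} (-5) sin(7*u) du = (0) - (0) = 0.
∫_{pi/2}^{pi} (0) sin(7*u) du = 0.
Summing the pieces and multiplying by (1/pi) gives b_7 = 3/(7*pi).

3/(7*pi)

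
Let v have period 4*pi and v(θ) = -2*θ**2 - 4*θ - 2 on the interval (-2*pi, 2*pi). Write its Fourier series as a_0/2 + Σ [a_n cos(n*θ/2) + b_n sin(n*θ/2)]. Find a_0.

-16*pi**2/3 - 4

a_0 = (1/(2*pi)) ∫_{-2*pi}^{2*pi} v(θ) dθ = (1/(2*pi)) · (-32*pi**3/3 - 8*pi) = -16*pi**2/3 - 4.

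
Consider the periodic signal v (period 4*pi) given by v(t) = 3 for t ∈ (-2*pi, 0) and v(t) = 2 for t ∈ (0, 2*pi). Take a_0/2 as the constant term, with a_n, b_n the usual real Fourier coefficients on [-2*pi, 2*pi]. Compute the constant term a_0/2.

5/2

a_0 = (1/(2*pi)) ∫_{-2*pi}^{2*pi} v(t) dt = (1/(2*pi)) · (10*pi) = 5.
So the constant term a_0/2 = 5/2.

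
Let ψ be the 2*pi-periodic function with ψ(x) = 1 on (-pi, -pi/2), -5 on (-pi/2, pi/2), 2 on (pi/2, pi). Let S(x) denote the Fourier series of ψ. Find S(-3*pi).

3/2

x = -3*pi differs from x = -pi by -1 full period(s), and the series is 2*pi-periodic.
At x = -pi the one-sided limits are ψ(-pi^-) = 2 and ψ(-pi^+) = 1.
By Dirichlet's theorem the series converges to their average, [(2) + (1)]/2 = 3/2.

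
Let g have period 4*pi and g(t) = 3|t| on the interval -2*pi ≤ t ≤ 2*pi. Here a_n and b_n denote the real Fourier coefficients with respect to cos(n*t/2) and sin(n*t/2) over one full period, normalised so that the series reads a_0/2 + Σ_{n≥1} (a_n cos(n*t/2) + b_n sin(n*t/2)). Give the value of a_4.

0

a_4 = (1/(2*pi)) ∫_{-2*pi}^{2*pi} g(t) cos(2*t) dt.
g is even and cos(2*t) is even, so the integrand is even and a_4 = 1/pi ∫_0^{2*pi} g(t) cos(2*t) dt.
Integrating by parts (boundary term plus one more integral), an antiderivative of (3*t) cos(2*t) is 3*t*sin(2*t)/2 + 3*cos(2*t)/4; evaluating from 0 to 2*pi: ∫_{0}^{2*pi} (3*t) cos(2*t) dt = (3/4) - (3/4) = 0.
Hence a_4 = (1/pi)·(0) = 0.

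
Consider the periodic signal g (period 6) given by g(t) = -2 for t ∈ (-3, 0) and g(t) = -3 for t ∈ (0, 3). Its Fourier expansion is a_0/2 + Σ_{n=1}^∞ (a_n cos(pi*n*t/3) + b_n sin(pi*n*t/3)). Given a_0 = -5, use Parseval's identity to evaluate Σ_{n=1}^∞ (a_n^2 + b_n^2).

1/2

Parseval: a_0^2/2 + Σ_{n≥1} (a_n^2+b_n^2) = 1/3 ∫_{-3}^{3} g(t)^2 dt = 13.
Subtract a_0^2/2 = 25/2: Σ (a_n^2+b_n^2) = 1/2.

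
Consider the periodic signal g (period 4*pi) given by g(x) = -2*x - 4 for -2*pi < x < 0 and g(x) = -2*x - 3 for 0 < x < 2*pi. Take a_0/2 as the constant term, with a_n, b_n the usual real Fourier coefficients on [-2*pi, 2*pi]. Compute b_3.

2*(1 - 4*pi)/(3*pi)

b_3 = (1/(2*pi)) ∫_{-2*pi}^{2*pi} g(x) sin(3*x/2) dx.
Split the integral at the breakpoints.
Integrating by parts (boundary term plus one more integral), an antiderivative of (-2*x - 4) sin(3*x/2) is 4*x*cos(3*x/2)/3 - 8*sin(3*x/2)/9 + 8*cos(3*x/2)/3; evaluating from -2*pi to 0: ∫_{-2*pi}^{0} (-2*x - 4) sin(3*x/2) dx = (8/3) - (-8/3 + 8*pi/3) = 16/3 - 8*pi/3.
Integrating by parts (boundary term plus one more integral), an antiderivative of (-2*x - 3) sin(3*x/2) is 4*x*cos(3*x/2)/3 - 8*sin(3*x/2)/9 + 2*cos(3*x/2); evaluating from 0 to 2*pi: ∫_{0}^{2*pi} (-2*x - 3) sin(3*x/2) dx = (-8*pi/3 - 2) - (2) = -8*pi/3 - 4.
Summing the pieces and multiplying by (1/(2*pi)) gives b_3 = 2*(1 - 4*pi)/(3*pi).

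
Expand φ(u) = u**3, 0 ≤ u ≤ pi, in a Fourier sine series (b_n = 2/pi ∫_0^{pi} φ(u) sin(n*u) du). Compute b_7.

b_7 = 2/pi ∫_0^{pi} (u**3) sin(7*u) du.
Integrating by parts three times (tabular method), an antiderivative of (u**3) sin(7*u) is -u**3*cos(7*u)/7 + 3*u**2*sin(7*u)/49 + 6*u*cos(7*u)/343 - 6*sin(7*u)/2401; evaluating from 0 to pi: ∫_{0}^{pi} (u**3) sin(7*u) du = (pi*(-6 + 49*pi**2)/343) - (0) = pi*(-6 + 49*pi**2)/343.
Hence b_7 = (2/pi)·(pi*(-6 + 49*pi**2)/343) = -12/343 + 2*pi**2/7.

-12/343 + 2*pi**2/7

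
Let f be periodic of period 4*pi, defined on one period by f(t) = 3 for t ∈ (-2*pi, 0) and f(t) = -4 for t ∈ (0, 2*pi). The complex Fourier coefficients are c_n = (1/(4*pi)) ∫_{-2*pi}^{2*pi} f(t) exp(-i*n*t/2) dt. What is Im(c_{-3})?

-7/(3*pi)

Since f is real-valued, Im(c_{-3}) = -(1/(4*pi)) ∫_{-2*pi}^{2*pi} f(t) sin(-3*t/2) dt = b_{3}/2.
Split the integral at the breakpoints.
Directly, an antiderivative of (3) sin(-3*t/2) is 2*cos(3*t/2); evaluating from -2*pi to 0: ∫_{-2*pi}^{0} (3) sin(-3*t/2) dt = (2) - (-2) = 4.
Directly, an antiderivative of (-4) sin(-3*t/2) is -8*cos(3*t/2)/3; evaluating from 0 to 2*pi: ∫_{0}^{2*pi} (-4) sin(-3*t/2) dt = (8/3) - (-8/3) = 16/3.
So ∫_{-2*pi}^{2*pi} f(t) sin(-3*t/2) dt = 28/3.
Hence Im(c_{-3}) = (-1/(4*pi))·(28/3) = -7/(3*pi).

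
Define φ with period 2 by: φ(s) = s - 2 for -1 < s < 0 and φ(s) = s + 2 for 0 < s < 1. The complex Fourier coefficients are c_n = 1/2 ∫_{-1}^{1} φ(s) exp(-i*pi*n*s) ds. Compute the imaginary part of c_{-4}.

Since φ is real-valued, Im(c_{-4}) = -1/2 ∫_{-1}^{1} φ(s) sin(-4*pi*s) ds = b_{4}/2.
φ is odd and sin(-4*pi*s) is odd, so the integrand is even: ∫_{-1}^{1} φ(s) sin(-4*pi*s) ds = 2∫_0^{1} φ(s) sin(-4*pi*s) ds.
Integrating by parts (boundary term plus one more integral), an antiderivative of (s + 2) sin(-4*pi*s) is s*cos(4*pi*s)/(4*pi) - sin(4*pi*s)/(16*pi**2) + cos(4*pi*s)/(2*pi); evaluating from 0 to 1: ∫_{0}^{1} (s + 2) sin(-4*pi*s) ds = (3/(4*pi)) - (1/(2*pi)) = 1/(4*pi).
So ∫_{-1}^{1} φ(s) sin(-4*pi*s) ds = 1/(2*pi).
Hence Im(c_{-4}) = (-1/2)·(1/(2*pi)) = -1/(4*pi).

-1/(4*pi)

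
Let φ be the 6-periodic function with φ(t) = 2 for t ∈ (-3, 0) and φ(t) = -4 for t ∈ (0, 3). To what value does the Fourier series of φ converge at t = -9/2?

-4

t = -9/2 differs from t = 3/2 by -1 full period(s), and the series is 6-periodic.
φ is continuous at t = 3/2 with value -4, so the series converges to -4 there.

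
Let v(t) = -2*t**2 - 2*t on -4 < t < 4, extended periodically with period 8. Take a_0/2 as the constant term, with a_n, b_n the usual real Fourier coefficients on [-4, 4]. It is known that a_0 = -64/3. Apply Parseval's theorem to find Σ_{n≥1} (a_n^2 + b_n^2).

Parseval: a_0^2/2 + Σ_{n≥1} (a_n^2+b_n^2) = 1/4 ∫_{-4}^{4} v(t)^2 dt = 6784/15.
Subtract a_0^2/2 = 2048/9: Σ (a_n^2+b_n^2) = 10112/45.

10112/45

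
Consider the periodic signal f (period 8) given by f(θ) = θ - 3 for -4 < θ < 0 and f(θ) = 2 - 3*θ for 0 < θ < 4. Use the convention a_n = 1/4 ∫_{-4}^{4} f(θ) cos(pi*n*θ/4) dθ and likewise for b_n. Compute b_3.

2/(3*pi)

b_3 = 1/4 ∫_{-4}^{4} f(θ) sin(3*pi*θ/4) dθ.
Split the integral at the breakpoints.
Integrating by parts (boundary term plus one more integral), an antiderivative of (θ - 3) sin(3*pi*θ/4) is -4*θ*cos(3*pi*θ/4)/(3*pi) + 16*sin(3*pi*θ/4)/(9*pi**2) + 4*cos(3*pi*θ/4)/pi; evaluating from -4 to 0: ∫_{-4}^{0} (θ - 3) sin(3*pi*θ/4) dθ = (4/pi) - (-28/(3*pi)) = 40/(3*pi).
Integrating by parts (boundary term plus one more integral), an antiderivative of (2 - 3*θ) sin(3*pi*θ/4) is 4*θ*cos(3*pi*θ/4)/pi - 16*sin(3*pi*θ/4)/(3*pi**2) - 8*cos(3*pi*θ/4)/(3*pi); evaluating from 0 to 4: ∫_{0}^{4} (2 - 3*θ) sin(3*pi*θ/4) dθ = (-40/(3*pi)) - (-8/(3*pi)) = -32/(3*pi).
Summing the pieces and multiplying by (1/4) gives b_3 = 2/(3*pi).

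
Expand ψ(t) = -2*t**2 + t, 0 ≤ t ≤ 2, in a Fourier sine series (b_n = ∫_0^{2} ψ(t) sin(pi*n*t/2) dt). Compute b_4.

3/pi

b_4 = ∫_0^{2} (-2*t**2 + t) sin(2*pi*t) dt.
Integrating by parts twice (tabular method), an antiderivative of (-2*t**2 + t) sin(2*pi*t) is t**2*cos(2*pi*t)/pi - t*sin(2*pi*t)/pi**2 - t*cos(2*pi*t)/(2*pi) + sin(2*pi*t)/(4*pi**2) - cos(2*pi*t)/(2*pi**3); evaluating from 0 to 2: ∫_{0}^{2} (-2*t**2 + t) sin(2*pi*t) dt = (-1/(2*pi**3) + 3/pi) - (-1/(2*pi**3)) = 3/pi.
Hence b_4 = 3/pi.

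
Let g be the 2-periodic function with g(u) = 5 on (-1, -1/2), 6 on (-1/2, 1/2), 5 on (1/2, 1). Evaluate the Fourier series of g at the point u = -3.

u = -3 differs from u = 1 by -2 full period(s), and the series is 2-periodic.
g is continuous at u = 1 with value 5, so the series converges to 5 there.

5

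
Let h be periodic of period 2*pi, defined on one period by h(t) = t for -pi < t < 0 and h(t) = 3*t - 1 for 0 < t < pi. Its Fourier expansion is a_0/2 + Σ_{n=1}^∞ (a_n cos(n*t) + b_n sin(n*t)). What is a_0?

-1 + pi

a_0 = 1/pi ∫_{-pi}^{pi} h(t) dt = 1/pi · (pi*(-1 + pi)) = -1 + pi.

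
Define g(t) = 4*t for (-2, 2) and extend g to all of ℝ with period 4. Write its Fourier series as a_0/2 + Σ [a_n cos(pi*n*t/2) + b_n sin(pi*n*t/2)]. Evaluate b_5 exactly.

16/(5*pi)

b_5 = 1/2 ∫_{-2}^{2} g(t) sin(5*pi*t/2) dt.
g is odd and sin(5*pi*t/2) is odd, so the integrand is even and b_5 = ∫_0^{2} g(t) sin(5*pi*t/2) dt.
Integrating by parts (boundary term plus one more integral), an antiderivative of (4*t) sin(5*pi*t/2) is -8*t*cos(5*pi*t/2)/(5*pi) + 16*sin(5*pi*t/2)/(25*pi**2); evaluating from 0 to 2: ∫_{0}^{2} (4*t) sin(5*pi*t/2) dt = (16/(5*pi)) - (0) = 16/(5*pi).
Hence b_5 = 16/(5*pi).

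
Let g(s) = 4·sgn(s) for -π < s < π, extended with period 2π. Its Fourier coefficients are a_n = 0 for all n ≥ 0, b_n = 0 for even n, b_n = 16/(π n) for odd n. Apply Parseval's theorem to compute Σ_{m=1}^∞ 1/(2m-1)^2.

pi**2/8

Parseval: Σ b_n^2 = (1/π) ∫_{-π}^{π} g(s)^2 ds = 32.
Only odd n contribute, with b_n^2 = 256/(π^2 n^2), so Σ_{m≥1} 1/(2m-1)^2 = π^2·(32)/256 = pi**2/8.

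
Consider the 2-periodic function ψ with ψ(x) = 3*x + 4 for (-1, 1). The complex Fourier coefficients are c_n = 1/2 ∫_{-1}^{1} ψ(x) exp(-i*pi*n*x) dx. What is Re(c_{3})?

Since ψ is real-valued, Re(c_{3}) = 1/2 ∫_{-1}^{1} ψ(x) cos(3*pi*x) dx = a_{3}/2.
Integrating by parts (boundary term plus one more integral), an antiderivative of (3*x + 4) cos(3*pi*x) is x*sin(3*pi*x)/pi + 4*sin(3*pi*x)/(3*pi) + cos(3*pi*x)/(3*pi**2); evaluating from -1 to 1: ∫_{-1}^{1} (3*x + 4) cos(3*pi*x) dx = (-1/(3*pi**2)) - (-1/(3*pi**2)) = 0.
Hence Re(c_{3}) = (1/2)·(0) = 0.

0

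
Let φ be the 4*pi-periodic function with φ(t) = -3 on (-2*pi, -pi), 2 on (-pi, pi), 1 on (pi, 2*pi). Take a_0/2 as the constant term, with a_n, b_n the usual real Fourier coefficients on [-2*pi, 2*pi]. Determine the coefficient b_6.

-4/(3*pi)

b_6 = (1/(2*pi)) ∫_{-2*pi}^{2*pi} φ(t) sin(3*t) dt.
Split the integral at the breakpoints.
Directly, an antiderivative of (-3) sin(3*t) is cos(3*t); evaluating from -2*pi to -pi: ∫_{-2*pi}^{-pi} (-3) sin(3*t) dt = (-1) - (1) = -2.
Directly, an antiderivative of (2) sin(3*t) is -2*cos(3*t)/3; evaluating from -pi to pi: ∫_{-pi}^{pi} (2) sin(3*t) dt = (2/3) - (2/3) = 0.
Directly, an antiderivative of (1) sin(3*t) is -cos(3*t)/3; evaluating from pi to 2*pi: ∫_{pi}^{2*pi} (1) sin(3*t) dt = (-1/3) - (1/3) = -2/3.
Summing the pieces and multiplying by (1/(2*pi)) gives b_6 = -4/(3*pi).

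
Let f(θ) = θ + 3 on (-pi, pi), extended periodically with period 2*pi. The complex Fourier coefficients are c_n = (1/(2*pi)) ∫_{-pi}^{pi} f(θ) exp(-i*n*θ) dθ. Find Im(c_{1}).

-1

Since f is real-valued, Im(c_{1}) = -(1/(2*pi)) ∫_{-pi}^{pi} f(θ) sin(θ) dθ = -b_{1}/2.
Integrating by parts (boundary term plus one more integral), an antiderivative of (θ + 3) sin(θ) is -θ*cos(θ) + sin(θ) - 3*cos(θ); evaluating from -pi to pi: ∫_{-pi}^{pi} (θ + 3) sin(θ) dθ = (3 + pi) - (3 - pi) = 2*pi.
Hence Im(c_{1}) = (-1/(2*pi))·(2*pi) = -1.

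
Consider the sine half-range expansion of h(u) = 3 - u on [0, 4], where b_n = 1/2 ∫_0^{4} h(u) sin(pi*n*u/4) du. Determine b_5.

4/(5*pi)

b_5 = 1/2 ∫_0^{4} (3 - u) sin(5*pi*u/4) du.
Integrating by parts (boundary term plus one more integral), an antiderivative of (3 - u) sin(5*pi*u/4) is 4*u*cos(5*pi*u/4)/(5*pi) - 16*sin(5*pi*u/4)/(25*pi**2) - 12*cos(5*pi*u/4)/(5*pi); evaluating from 0 to 4: ∫_{0}^{4} (3 - u) sin(5*pi*u/4) du = (-4/(5*pi)) - (-12/(5*pi)) = 8/(5*pi).
Hence b_5 = (1/2)·(8/(5*pi)) = 4/(5*pi).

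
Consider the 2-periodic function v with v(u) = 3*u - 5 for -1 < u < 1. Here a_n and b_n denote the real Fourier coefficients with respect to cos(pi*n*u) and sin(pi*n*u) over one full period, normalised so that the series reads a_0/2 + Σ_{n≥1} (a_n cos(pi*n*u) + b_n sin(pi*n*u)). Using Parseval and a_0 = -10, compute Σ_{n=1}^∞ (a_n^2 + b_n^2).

Parseval: a_0^2/2 + Σ_{n≥1} (a_n^2+b_n^2) = ∫_{-1}^{1} v(u)^2 du = 56.
Subtract a_0^2/2 = 50: Σ (a_n^2+b_n^2) = 6.

6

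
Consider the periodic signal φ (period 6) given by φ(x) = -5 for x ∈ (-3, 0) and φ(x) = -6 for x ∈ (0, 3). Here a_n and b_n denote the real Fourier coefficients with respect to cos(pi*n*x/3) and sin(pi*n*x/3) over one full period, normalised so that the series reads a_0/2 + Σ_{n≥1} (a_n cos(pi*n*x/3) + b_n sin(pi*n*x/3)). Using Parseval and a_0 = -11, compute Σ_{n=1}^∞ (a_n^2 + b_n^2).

1/2

Parseval: a_0^2/2 + Σ_{n≥1} (a_n^2+b_n^2) = 1/3 ∫_{-3}^{3} φ(x)^2 dx = 61.
Subtract a_0^2/2 = 121/2: Σ (a_n^2+b_n^2) = 1/2.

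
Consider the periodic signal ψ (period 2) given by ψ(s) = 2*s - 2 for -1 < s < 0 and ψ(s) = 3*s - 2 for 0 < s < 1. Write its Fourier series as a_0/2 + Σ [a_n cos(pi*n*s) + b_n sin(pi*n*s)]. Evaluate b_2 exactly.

-5/(2*pi)

b_2 = ∫_{-1}^{1} ψ(s) sin(2*pi*s) ds.
Split the integral at the breakpoints.
Integrating by parts (boundary term plus one more integral), an antiderivative of (2*s - 2) sin(2*pi*s) is -s*cos(2*pi*s)/pi + sin(2*pi*s)/(2*pi**2) + cos(2*pi*s)/pi; evaluating from -1 to 0: ∫_{-1}^{0} (2*s - 2) sin(2*pi*s) ds = (1/pi) - (2/pi) = -1/pi.
Integrating by parts (boundary term plus one more integral), an antiderivative of (3*s - 2) sin(2*pi*s) is -3*s*cos(2*pi*s)/(2*pi) + 3*sin(2*pi*s)/(4*pi**2) + cos(2*pi*s)/pi; evaluating from 0 to 1: ∫_{0}^{1} (3*s - 2) sin(2*pi*s) ds = (-1/(2*pi)) - (1/pi) = -3/(2*pi).
Summing the pieces gives b_2 = -5/(2*pi).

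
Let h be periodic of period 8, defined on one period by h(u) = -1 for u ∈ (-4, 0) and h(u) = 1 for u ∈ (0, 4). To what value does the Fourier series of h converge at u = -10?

-1

u = -10 differs from u = -2 by -1 full period(s), and the series is 8-periodic.
h is continuous at u = -2 with value -1, so the series converges to -1 there.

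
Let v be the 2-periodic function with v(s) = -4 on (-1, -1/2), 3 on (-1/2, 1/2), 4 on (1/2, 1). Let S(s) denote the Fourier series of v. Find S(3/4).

v is continuous at s = 3/4 with value 4, so the series converges to 4 there.

4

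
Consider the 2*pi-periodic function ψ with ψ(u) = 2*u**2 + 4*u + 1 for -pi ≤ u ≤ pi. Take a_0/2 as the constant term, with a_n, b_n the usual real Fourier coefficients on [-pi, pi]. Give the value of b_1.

8

b_1 = 1/pi ∫_{-pi}^{pi} ψ(u) sin(u) du.
Integrating by parts twice (tabular method), an antiderivative of (2*u**2 + 4*u + 1) sin(u) is -2*u**2*cos(u) + 4*u*sin(u) - 4*u*cos(u) + 4*sin(u) + 3*cos(u); evaluating from -pi to pi: ∫_{-pi}^{pi} (2*u**2 + 4*u + 1) sin(u) du = (-3 + 4*pi + 2*pi**2) - (-4*pi - 3 + 2*pi**2) = 8*pi.
Hence b_1 = (1/pi)·(8*pi) = 8.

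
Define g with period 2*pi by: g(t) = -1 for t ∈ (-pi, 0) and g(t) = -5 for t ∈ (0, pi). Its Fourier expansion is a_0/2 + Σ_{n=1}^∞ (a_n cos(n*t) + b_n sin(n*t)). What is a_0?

-6

a_0 = 1/pi ∫_{-pi}^{pi} g(t) dt = 1/pi · (-6*pi) = -6.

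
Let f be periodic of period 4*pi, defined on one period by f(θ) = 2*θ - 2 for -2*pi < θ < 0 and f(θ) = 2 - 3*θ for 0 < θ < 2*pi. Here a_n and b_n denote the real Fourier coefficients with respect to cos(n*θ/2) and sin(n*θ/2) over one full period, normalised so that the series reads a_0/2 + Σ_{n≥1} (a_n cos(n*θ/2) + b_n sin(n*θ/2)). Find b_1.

-2 + 8/pi

b_1 = (1/(2*pi)) ∫_{-2*pi}^{2*pi} f(θ) sin(θ/2) dθ.
Split the integral at the breakpoints.
Integrating by parts (boundary term plus one more integral), an antiderivative of (2*θ - 2) sin(θ/2) is -4*θ*cos(θ/2) + 8*sin(θ/2) + 4*cos(θ/2); evaluating from -2*pi to 0: ∫_{-2*pi}^{0} (2*θ - 2) sin(θ/2) dθ = (4) - (-8*pi - 4) = 8 + 8*pi.
Integrating by parts (boundary term plus one more integral), an antiderivative of (2 - 3*θ) sin(θ/2) is 6*θ*cos(θ/2) - 12*sin(θ/2) - 4*cos(θ/2); evaluating from 0 to 2*pi: ∫_{0}^{2*pi} (2 - 3*θ) sin(θ/2) dθ = (4 - 12*pi) - (-4) = 8 - 12*pi.
Summing the pieces and multiplying by (1/(2*pi)) gives b_1 = -2 + 8/pi.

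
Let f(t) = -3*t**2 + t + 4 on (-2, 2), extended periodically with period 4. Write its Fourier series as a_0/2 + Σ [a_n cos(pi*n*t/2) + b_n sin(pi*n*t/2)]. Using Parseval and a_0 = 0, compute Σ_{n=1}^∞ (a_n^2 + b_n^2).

424/15

Parseval: a_0^2/2 + Σ_{n≥1} (a_n^2+b_n^2) = 1/2 ∫_{-2}^{2} f(t)^2 dt = 424/15.
Subtract a_0^2/2 = 0: Σ (a_n^2+b_n^2) = 424/15.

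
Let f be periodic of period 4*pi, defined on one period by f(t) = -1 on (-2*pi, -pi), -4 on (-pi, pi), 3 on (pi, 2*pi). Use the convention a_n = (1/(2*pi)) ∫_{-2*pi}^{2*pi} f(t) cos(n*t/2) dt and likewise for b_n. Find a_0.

-3

a_0 = (1/(2*pi)) ∫_{-2*pi}^{2*pi} f(t) dt = (1/(2*pi)) · (-6*pi) = -3.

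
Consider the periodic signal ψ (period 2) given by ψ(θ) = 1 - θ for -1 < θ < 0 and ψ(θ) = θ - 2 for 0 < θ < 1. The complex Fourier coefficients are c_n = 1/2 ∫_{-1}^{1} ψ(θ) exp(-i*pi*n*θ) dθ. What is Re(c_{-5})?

-2/(25*pi**2)

Since ψ is real-valued, Re(c_{-5}) = 1/2 ∫_{-1}^{1} ψ(θ) cos(-5*pi*θ) dθ = a_{5}/2.
Split the integral at the breakpoints.
Integrating by parts (boundary term plus one more integral), an antiderivative of (1 - θ) cos(-5*pi*θ) is -θ*sin(5*pi*θ)/(5*pi) + sin(5*pi*θ)/(5*pi) - cos(5*pi*θ)/(25*pi**2); evaluating from -1 to 0: ∫_{-1}^{0} (1 - θ) cos(-5*pi*θ) dθ = (-1/(25*pi**2)) - (1/(25*pi**2)) = -2/(25*pi**2).
Integrating by parts (boundary term plus one more integral), an antiderivative of (θ - 2) cos(-5*pi*θ) is θ*sin(5*pi*θ)/(5*pi) - 2*sin(5*pi*θ)/(5*pi) + cos(5*pi*θ)/(25*pi**2); evaluating from 0 to 1: ∫_{0}^{1} (θ - 2) cos(-5*pi*θ) dθ = (-1/(25*pi**2)) - (1/(25*pi**2)) = -2/(25*pi**2).
So ∫_{-1}^{1} ψ(θ) cos(-5*pi*θ) dθ = -4/(25*pi**2).
Hence Re(c_{-5}) = (1/2)·(-4/(25*pi**2)) = -2/(25*pi**2).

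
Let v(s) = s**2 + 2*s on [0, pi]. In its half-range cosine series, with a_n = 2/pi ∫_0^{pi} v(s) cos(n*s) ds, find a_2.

1

a_2 = 2/pi ∫_0^{pi} (s**2 + 2*s) cos(2*s) ds.
Integrating by parts twice (tabular method), an antiderivative of (s**2 + 2*s) cos(2*s) is s**2*sin(2*s)/2 + s*sin(2*s) + s*cos(2*s)/2 - sin(2*s)/4 + cos(2*s)/2; evaluating from 0 to pi: ∫_{0}^{pi} (s**2 + 2*s) cos(2*s) ds = (1/2 + pi/2) - (1/2) = pi/2.
Hence a_2 = (2/pi)·(pi/2) = 1.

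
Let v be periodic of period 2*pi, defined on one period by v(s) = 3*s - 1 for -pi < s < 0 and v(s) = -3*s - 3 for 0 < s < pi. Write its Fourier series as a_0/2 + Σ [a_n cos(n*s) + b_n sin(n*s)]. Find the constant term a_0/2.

-3*pi/2 - 2

a_0 = 1/pi ∫_{-pi}^{pi} v(s) ds = 1/pi · (-pi*(4 + 3*pi)) = -3*pi - 4.
So the constant term a_0/2 = -3*pi/2 - 2.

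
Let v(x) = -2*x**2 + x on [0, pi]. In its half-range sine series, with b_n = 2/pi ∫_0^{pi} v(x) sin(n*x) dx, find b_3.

b_3 = 2/pi ∫_0^{pi} (-2*x**2 + x) sin(3*x) dx.
Integrating by parts twice (tabular method), an antiderivative of (-2*x**2 + x) sin(3*x) is 2*x**2*cos(3*x)/3 - 4*x*sin(3*x)/9 - x*cos(3*x)/3 + sin(3*x)/9 - 4*cos(3*x)/27; evaluating from 0 to pi: ∫_{0}^{pi} (-2*x**2 + x) sin(3*x) dx = (-2*pi**2/3 + 4/27 + pi/3) - (-4/27) = -2*pi**2/3 + 8/27 + pi/3.
Hence b_3 = (2/pi)·(-2*pi**2/3 + 8/27 + pi/3) = 2*(-18*pi**2 + 8 + 9*pi)/(27*pi).

2*(-18*pi**2 + 8 + 9*pi)/(27*pi)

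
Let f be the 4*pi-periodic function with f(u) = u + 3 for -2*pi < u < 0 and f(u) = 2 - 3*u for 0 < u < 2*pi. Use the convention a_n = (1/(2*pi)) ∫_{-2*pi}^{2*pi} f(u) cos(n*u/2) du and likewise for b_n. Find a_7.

a_7 = (1/(2*pi)) ∫_{-2*pi}^{2*pi} f(u) cos(7*u/2) du.
Split the integral at the breakpoints.
Integrating by parts (boundary term plus one more integral), an antiderivative of (u + 3) cos(7*u/2) is 2*u*sin(7*u/2)/7 + 6*sin(7*u/2)/7 + 4*cos(7*u/2)/49; evaluating from -2*pi to 0: ∫_{-2*pi}^{0} (u + 3) cos(7*u/2) du = (4/49) - (-4/49) = 8/49.
Integrating by parts (boundary term plus one more integral), an antiderivative of (2 - 3*u) cos(7*u/2) is -6*u*sin(7*u/2)/7 + 4*sin(7*u/2)/7 - 12*cos(7*u/2)/49; evaluating from 0 to 2*pi: ∫_{0}^{2*pi} (2 - 3*u) cos(7*u/2) du = (12/49) - (-12/49) = 24/49.
Summing the pieces and multiplying by (1/(2*pi)) gives a_7 = 16/(49*pi).

16/(49*pi)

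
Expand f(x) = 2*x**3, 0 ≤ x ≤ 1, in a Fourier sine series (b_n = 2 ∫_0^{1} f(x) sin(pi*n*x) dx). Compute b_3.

4*(-2 + 3*pi**2)/(9*pi**3)

b_3 = 2 ∫_0^{1} (2*x**3) sin(3*pi*x) dx.
Integrating by parts three times (tabular method), an antiderivative of (2*x**3) sin(3*pi*x) is -2*x**3*cos(3*pi*x)/(3*pi) + 2*x**2*sin(3*pi*x)/(3*pi**2) + 4*x*cos(3*pi*x)/(9*pi**3) - 4*sin(3*pi*x)/(27*pi**4); evaluating from 0 to 1: ∫_{0}^{1} (2*x**3) sin(3*pi*x) dx = (2*(-2 + 3*pi**2)/(9*pi**3)) - (0) = 2*(-2 + 3*pi**2)/(9*pi**3).
Hence b_3 = 2·(2*(-2 + 3*pi**2)/(9*pi**3)) = 4*(-2 + 3*pi**2)/(9*pi**3).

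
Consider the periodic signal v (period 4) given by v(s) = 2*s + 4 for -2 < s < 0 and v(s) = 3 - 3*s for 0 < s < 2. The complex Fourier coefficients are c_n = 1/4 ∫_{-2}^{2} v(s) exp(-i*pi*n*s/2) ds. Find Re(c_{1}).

10/pi**2

Since v is real-valued, Re(c_{1}) = 1/4 ∫_{-2}^{2} v(s) cos(pi*s/2) ds = a_{1}/2.
Split the integral at the breakpoints.
Integrating by parts (boundary term plus one more integral), an antiderivative of (2*s + 4) cos(pi*s/2) is 4*s*sin(pi*s/2)/pi + 8*sin(pi*s/2)/pi + 8*cos(pi*s/2)/pi**2; evaluating from -2 to 0: ∫_{-2}^{0} (2*s + 4) cos(pi*s/2) ds = (8/pi**2) - (-8/pi**2) = 16/pi**2.
Integrating by parts (boundary term plus one more integral), an antiderivative of (3 - 3*s) cos(pi*s/2) is -6*s*sin(pi*s/2)/pi + 6*sin(pi*s/2)/pi - 12*cos(pi*s/2)/pi**2; evaluating from 0 to 2: ∫_{0}^{2} (3 - 3*s) cos(pi*s/2) ds = (12/pi**2) - (-12/pi**2) = 24/pi**2.
So ∫_{-2}^{2} v(s) cos(pi*s/2) ds = 40/pi**2.
Hence Re(c_{1}) = (1/4)·(40/pi**2) = 10/pi**2.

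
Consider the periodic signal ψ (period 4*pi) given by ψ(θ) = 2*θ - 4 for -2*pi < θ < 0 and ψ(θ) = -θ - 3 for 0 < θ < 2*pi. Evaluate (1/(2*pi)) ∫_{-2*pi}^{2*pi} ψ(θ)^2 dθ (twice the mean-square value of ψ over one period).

25 + 20*pi**2/3 + 22*pi

(1/(2*pi)) ∫_{-2*pi}^{2*pi} ψ(θ)^2 dθ = (1/(2*pi)) · (2*pi*(75 + 20*pi**2 + 66*pi)/3) = 25 + 20*pi**2/3 + 22*pi.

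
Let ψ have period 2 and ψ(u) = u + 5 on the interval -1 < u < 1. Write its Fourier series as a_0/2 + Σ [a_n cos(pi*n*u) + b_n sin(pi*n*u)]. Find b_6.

-1/(3*pi)

b_6 = ∫_{-1}^{1} ψ(u) sin(6*pi*u) du.
Integrating by parts (boundary term plus one more integral), an antiderivative of (u + 5) sin(6*pi*u) is -u*cos(6*pi*u)/(6*pi) + sin(6*pi*u)/(36*pi**2) - 5*cos(6*pi*u)/(6*pi); evaluating from -1 to 1: ∫_{-1}^{1} (u + 5) sin(6*pi*u) du = (-1/pi) - (-2/(3*pi)) = -1/(3*pi).
Hence b_6 = -1/(3*pi).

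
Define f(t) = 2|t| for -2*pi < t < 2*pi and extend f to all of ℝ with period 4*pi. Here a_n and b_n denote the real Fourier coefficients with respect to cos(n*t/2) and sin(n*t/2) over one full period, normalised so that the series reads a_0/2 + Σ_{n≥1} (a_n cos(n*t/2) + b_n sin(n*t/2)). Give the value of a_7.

-16/(49*pi)

a_7 = (1/(2*pi)) ∫_{-2*pi}^{2*pi} f(t) cos(7*t/2) dt.
f is even and cos(7*t/2) is even, so the integrand is even and a_7 = 1/pi ∫_0^{2*pi} f(t) cos(7*t/2) dt.
Integrating by parts (boundary term plus one more integral), an antiderivative of (2*t) cos(7*t/2) is 4*t*sin(7*t/2)/7 + 8*cos(7*t/2)/49; evaluating from 0 to 2*pi: ∫_{0}^{2*pi} (2*t) cos(7*t/2) dt = (-8/49) - (8/49) = -16/49.
Hence a_7 = (1/pi)·(-16/49) = -16/(49*pi).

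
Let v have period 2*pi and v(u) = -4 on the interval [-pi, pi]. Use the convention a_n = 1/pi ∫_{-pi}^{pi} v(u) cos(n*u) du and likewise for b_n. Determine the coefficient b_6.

b_6 = 1/pi ∫_{-pi}^{pi} v(u) sin(6*u) du.
v is even and sin(6*u) is odd, so the integrand is odd over a symmetric interval and the integral vanishes.

0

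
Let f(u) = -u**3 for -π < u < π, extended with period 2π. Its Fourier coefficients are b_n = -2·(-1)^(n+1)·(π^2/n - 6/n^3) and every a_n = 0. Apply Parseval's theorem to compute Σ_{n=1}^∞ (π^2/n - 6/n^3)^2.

pi**6/14

Parseval: Σ b_n^2 = (1/π) ∫_{-π}^{π} f(u)^2 du = 2*pi**6/7.
b_n^2 = 4·(π^2/n - 6/n^3)^2, so the sum equals (2*pi**6/7)/4 = pi**6/14.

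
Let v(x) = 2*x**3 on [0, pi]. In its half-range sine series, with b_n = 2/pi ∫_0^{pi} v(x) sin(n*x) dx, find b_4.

3/8 - pi**2

b_4 = 2/pi ∫_0^{pi} (2*x**3) sin(4*x) dx.
Integrating by parts three times (tabular method), an antiderivative of (2*x**3) sin(4*x) is -x**3*cos(4*x)/2 + 3*x**2*sin(4*x)/8 + 3*x*cos(4*x)/16 - 3*sin(4*x)/64; evaluating from 0 to pi: ∫_{0}^{pi} (2*x**3) sin(4*x) dx = (pi*(3 - 8*pi**2)/16) - (0) = pi*(3 - 8*pi**2)/16.
Hence b_4 = (2/pi)·(pi*(3 - 8*pi**2)/16) = 3/8 - pi**2.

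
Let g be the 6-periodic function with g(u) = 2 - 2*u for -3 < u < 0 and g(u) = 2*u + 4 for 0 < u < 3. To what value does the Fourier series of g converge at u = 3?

At u = 3 the one-sided limits are g(3^-) = 10 and g(3^+) = 8.
By Dirichlet's theorem the series converges to their average, [(10) + (8)]/2 = 9.

9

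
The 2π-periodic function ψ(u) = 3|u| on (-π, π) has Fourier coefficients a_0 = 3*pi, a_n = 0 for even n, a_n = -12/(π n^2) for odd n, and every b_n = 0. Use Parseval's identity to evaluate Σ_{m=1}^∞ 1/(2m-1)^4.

pi**4/96

Parseval: a_0^2/2 + Σ a_n^2 = (1/π) ∫_{-π}^{π} ψ(u)^2 du = 6*pi**2.
Subtract a_0^2/2 = 9*pi**2/2: Σ a_n^2 = 3*pi**2/2.
Only odd n contribute, with a_n^2 = 144/(π^2 n^4), so Σ_{m≥1} 1/(2m-1)^4 = π^2·(3*pi**2/2)/144 = pi**4/96.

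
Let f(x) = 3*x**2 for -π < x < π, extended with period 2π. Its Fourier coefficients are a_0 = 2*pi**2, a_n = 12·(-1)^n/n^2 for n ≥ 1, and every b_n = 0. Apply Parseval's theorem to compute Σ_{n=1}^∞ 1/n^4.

Parseval: a_0^2/2 + Σ a_n^2 = (1/π) ∫_{-π}^{π} f(x)^2 dx = 18*pi**4/5.
Subtract a_0^2/2 = 2*pi**4: Σ a_n^2 = 8*pi**4/5.
Since a_n^2 = 144/n^4, Σ 1/n^4 = pi**4/90.

pi**4/90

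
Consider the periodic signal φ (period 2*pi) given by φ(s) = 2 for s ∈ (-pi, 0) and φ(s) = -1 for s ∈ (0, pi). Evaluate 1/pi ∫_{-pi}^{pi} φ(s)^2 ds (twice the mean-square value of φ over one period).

1/pi ∫_{-pi}^{pi} φ(s)^2 ds = 1/pi · (5*pi) = 5.

5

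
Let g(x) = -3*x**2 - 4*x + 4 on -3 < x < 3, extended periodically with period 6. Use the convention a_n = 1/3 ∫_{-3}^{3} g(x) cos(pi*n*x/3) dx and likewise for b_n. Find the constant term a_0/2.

-5

a_0 = 1/3 ∫_{-3}^{3} g(x) dx = 1/3 · (-30) = -10.
So the constant term a_0/2 = -5.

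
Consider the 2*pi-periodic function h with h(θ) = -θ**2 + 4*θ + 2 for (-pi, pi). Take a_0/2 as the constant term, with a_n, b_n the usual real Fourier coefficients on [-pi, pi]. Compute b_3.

b_3 = 1/pi ∫_{-pi}^{pi} h(θ) sin(3*θ) dθ.
Integrating by parts twice (tabular method), an antiderivative of (-θ**2 + 4*θ + 2) sin(3*θ) is θ**2*cos(3*θ)/3 - 2*θ*sin(3*θ)/9 - 4*θ*cos(3*θ)/3 + 4*sin(3*θ)/9 - 20*cos(3*θ)/27; evaluating from -pi to pi: ∫_{-pi}^{pi} (-θ**2 + 4*θ + 2) sin(3*θ) dθ = (-pi**2/3 + 20/27 + 4*pi/3) - (-4*pi/3 - pi**2/3 + 20/27) = 8*pi/3.
Hence b_3 = (1/pi)·(8*pi/3) = 8/3.

8/3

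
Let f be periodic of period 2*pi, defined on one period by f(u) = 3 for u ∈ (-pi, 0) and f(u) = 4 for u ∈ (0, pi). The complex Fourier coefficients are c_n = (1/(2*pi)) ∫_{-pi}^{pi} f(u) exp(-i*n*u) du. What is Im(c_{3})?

Since f is real-valued, Im(c_{3}) = -(1/(2*pi)) ∫_{-pi}^{pi} f(u) sin(3*u) du = -b_{3}/2.
Split the integral at the breakpoints.
Directly, an antiderivative of (3) sin(3*u) is -cos(3*u); evaluating from -pi to 0: ∫_{-pi}^{0} (3) sin(3*u) du = (-1) - (1) = -2.
Directly, an antiderivative of (4) sin(3*u) is -4*cos(3*u)/3; evaluating from 0 to pi: ∫_{0}^{pi} (4) sin(3*u) du = (4/3) - (-4/3) = 8/3.
So ∫_{-pi}^{pi} f(u) sin(3*u) du = 2/3.
Hence Im(c_{3}) = (-1/(2*pi))·(2/3) = -1/(3*pi).

-1/(3*pi)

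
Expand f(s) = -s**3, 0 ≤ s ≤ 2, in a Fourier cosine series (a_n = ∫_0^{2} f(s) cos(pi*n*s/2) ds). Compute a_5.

a_5 = ∫_0^{2} (-s**3) cos(5*pi*s/2) ds.
Integrating by parts three times (tabular method), an antiderivative of (-s**3) cos(5*pi*s/2) is -2*s**3*sin(5*pi*s/2)/(5*pi) - 12*s**2*cos(5*pi*s/2)/(25*pi**2) + 48*s*sin(5*pi*s/2)/(125*pi**3) + 96*cos(5*pi*s/2)/(625*pi**4); evaluating from 0 to 2: ∫_{0}^{2} (-s**3) cos(5*pi*s/2) ds = (48*(-2 + 25*pi**2)/(625*pi**4)) - (96/(625*pi**4)) = 48*(-4 + 25*pi**2)/(625*pi**4).
Hence a_5 = 48*(-4 + 25*pi**2)/(625*pi**4).

48*(-4 + 25*pi**2)/(625*pi**4)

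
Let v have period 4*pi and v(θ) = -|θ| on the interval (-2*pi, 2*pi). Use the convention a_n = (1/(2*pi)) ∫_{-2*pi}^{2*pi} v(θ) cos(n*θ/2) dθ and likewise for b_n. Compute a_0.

a_0 = (1/(2*pi)) ∫_{-2*pi}^{2*pi} v(θ) dθ = (1/(2*pi)) · (-4*pi**2) = -2*pi.

-2*pi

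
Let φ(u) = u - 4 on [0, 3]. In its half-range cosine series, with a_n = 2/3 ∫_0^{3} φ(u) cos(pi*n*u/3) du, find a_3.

a_3 = 2/3 ∫_0^{3} (u - 4) cos(pi*u) du.
Integrating by parts (boundary term plus one more integral), an antiderivative of (u - 4) cos(pi*u) is u*sin(pi*u)/pi - 4*sin(pi*u)/pi + cos(pi*u)/pi**2; evaluating from 0 to 3: ∫_{0}^{3} (u - 4) cos(pi*u) du = (-1/pi**2) - (pi**(-2)) = -2/pi**2.
Hence a_3 = (2/3)·(-2/pi**2) = -4/(3*pi**2).

-4/(3*pi**2)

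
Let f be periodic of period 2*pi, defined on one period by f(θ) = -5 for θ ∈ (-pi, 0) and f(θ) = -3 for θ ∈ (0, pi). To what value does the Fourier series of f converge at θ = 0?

At θ = 0 the one-sided limits are f(0^-) = -5 and f(0^+) = -3.
By Dirichlet's theorem the series converges to their average, [(-5) + (-3)]/2 = -4.

-4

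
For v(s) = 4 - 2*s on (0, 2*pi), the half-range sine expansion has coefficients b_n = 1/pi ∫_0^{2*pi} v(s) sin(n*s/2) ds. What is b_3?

b_3 = 1/pi ∫_0^{2*pi} (4 - 2*s) sin(3*s/2) ds.
Integrating by parts (boundary term plus one more integral), an antiderivative of (4 - 2*s) sin(3*s/2) is 4*s*cos(3*s/2)/3 - 8*sin(3*s/2)/9 - 8*cos(3*s/2)/3; evaluating from 0 to 2*pi: ∫_{0}^{2*pi} (4 - 2*s) sin(3*s/2) ds = (8/3 - 8*pi/3) - (-8/3) = 16/3 - 8*pi/3.
Hence b_3 = (1/pi)·(16/3 - 8*pi/3) = 8*(2 - pi)/(3*pi).

8*(2 - pi)/(3*pi)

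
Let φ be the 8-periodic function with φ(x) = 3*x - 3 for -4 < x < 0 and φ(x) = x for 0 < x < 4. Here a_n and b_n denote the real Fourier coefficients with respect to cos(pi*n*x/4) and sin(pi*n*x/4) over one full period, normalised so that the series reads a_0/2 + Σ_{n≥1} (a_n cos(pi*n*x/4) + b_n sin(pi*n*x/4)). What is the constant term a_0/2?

-7/2

a_0 = 1/4 ∫_{-4}^{4} φ(x) dx = 1/4 · (-28) = -7.
So the constant term a_0/2 = -7/2.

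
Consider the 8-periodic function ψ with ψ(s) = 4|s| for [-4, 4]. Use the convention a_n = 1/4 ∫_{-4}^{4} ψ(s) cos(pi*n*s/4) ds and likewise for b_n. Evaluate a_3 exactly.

a_3 = 1/4 ∫_{-4}^{4} ψ(s) cos(3*pi*s/4) ds.
ψ is even and cos(3*pi*s/4) is even, so the integrand is even and a_3 = 1/2 ∫_0^{4} ψ(s) cos(3*pi*s/4) ds.
Integrating by parts (boundary term plus one more integral), an antiderivative of (4*s) cos(3*pi*s/4) is 16*s*sin(3*pi*s/4)/(3*pi) + 64*cos(3*pi*s/4)/(9*pi**2); evaluating from 0 to 4: ∫_{0}^{4} (4*s) cos(3*pi*s/4) ds = (-64/(9*pi**2)) - (64/(9*pi**2)) = -128/(9*pi**2).
Hence a_3 = (1/2)·(-128/(9*pi**2)) = -64/(9*pi**2).

-64/(9*pi**2)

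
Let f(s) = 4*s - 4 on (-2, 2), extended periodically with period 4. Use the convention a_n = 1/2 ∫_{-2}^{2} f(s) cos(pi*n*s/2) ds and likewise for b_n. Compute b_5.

16/(5*pi)

b_5 = 1/2 ∫_{-2}^{2} f(s) sin(5*pi*s/2) ds.
Integrating by parts (boundary term plus one more integral), an antiderivative of (4*s - 4) sin(5*pi*s/2) is -8*s*cos(5*pi*s/2)/(5*pi) + 16*sin(5*pi*s/2)/(25*pi**2) + 8*cos(5*pi*s/2)/(5*pi); evaluating from -2 to 2: ∫_{-2}^{2} (4*s - 4) sin(5*pi*s/2) ds = (8/(5*pi)) - (-24/(5*pi)) = 32/(5*pi).
Hence b_5 = (1/2)·(32/(5*pi)) = 16/(5*pi).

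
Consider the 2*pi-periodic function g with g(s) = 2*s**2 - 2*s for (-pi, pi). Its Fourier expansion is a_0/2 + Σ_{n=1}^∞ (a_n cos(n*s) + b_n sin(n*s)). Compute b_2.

b_2 = 1/pi ∫_{-pi}^{pi} g(s) sin(2*s) ds.
Integrating by parts twice (tabular method), an antiderivative of (2*s**2 - 2*s) sin(2*s) is -s**2*cos(2*s) + s*sin(2*s) + s*cos(2*s) - sin(2*s)/2 + cos(2*s)/2; evaluating from -pi to pi: ∫_{-pi}^{pi} (2*s**2 - 2*s) sin(2*s) ds = (-pi**2 + 1/2 + pi) - (-pi**2 - pi + 1/2) = 2*pi.
Hence b_2 = (1/pi)·(2*pi) = 2.

2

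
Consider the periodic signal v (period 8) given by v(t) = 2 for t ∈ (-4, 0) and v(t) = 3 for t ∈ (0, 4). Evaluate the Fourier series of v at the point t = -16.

t = -16 differs from t = 0 by -2 full period(s), and the series is 8-periodic.
At t = 0 the one-sided limits are v(0^-) = 2 and v(0^+) = 3.
By Dirichlet's theorem the series converges to their average, [(2) + (3)]/2 = 5/2.

5/2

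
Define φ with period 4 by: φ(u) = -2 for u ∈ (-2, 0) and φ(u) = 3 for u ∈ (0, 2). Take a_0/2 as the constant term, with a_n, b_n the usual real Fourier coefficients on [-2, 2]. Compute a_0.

1

a_0 = 1/2 ∫_{-2}^{2} φ(u) du = 1/2 · (2) = 1.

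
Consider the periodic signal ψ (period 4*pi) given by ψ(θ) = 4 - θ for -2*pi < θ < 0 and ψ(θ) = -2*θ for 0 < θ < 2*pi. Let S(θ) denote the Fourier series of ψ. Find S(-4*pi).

θ = -4*pi differs from θ = 0 by -1 full period(s), and the series is 4*pi-periodic.
At θ = 0 the one-sided limits are ψ(0^-) = 4 and ψ(0^+) = 0.
By Dirichlet's theorem the series converges to their average, [(4) + (0)]/2 = 2.

2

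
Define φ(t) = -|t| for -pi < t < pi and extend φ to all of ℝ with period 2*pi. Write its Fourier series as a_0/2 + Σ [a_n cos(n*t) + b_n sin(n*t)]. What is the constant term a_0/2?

a_0 = 1/pi ∫_{-pi}^{pi} φ(t) dt = 1/pi · (-pi**2) = -pi.
So the constant term a_0/2 = -pi/2.

-pi/2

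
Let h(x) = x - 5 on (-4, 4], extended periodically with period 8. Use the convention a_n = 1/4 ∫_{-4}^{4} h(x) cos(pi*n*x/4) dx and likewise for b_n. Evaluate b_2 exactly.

b_2 = 1/4 ∫_{-4}^{4} h(x) sin(pi*x/2) dx.
Integrating by parts (boundary term plus one more integral), an antiderivative of (x - 5) sin(pi*x/2) is -2*x*cos(pi*x/2)/pi + 4*sin(pi*x/2)/pi**2 + 10*cos(pi*x/2)/pi; evaluating from -4 to 4: ∫_{-4}^{4} (x - 5) sin(pi*x/2) dx = (2/pi) - (18/pi) = -16/pi.
Hence b_2 = (1/4)·(-16/pi) = -4/pi.

-4/pi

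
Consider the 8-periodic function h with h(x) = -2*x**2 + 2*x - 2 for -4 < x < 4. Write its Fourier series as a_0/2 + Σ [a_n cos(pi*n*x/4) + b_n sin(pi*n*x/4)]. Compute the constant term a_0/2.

a_0 = 1/4 ∫_{-4}^{4} h(x) dx = 1/4 · (-304/3) = -76/3.
So the constant term a_0/2 = -38/3.

-38/3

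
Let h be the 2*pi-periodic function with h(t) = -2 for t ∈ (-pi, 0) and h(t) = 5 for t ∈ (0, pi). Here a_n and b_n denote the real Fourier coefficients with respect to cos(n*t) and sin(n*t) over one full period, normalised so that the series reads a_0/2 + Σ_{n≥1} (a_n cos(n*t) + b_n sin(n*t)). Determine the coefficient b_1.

14/pi

b_1 = 1/pi ∫_{-pi}^{pi} h(t) sin(t) dt.
Split the integral at the breakpoints.
Directly, an antiderivative of (-2) sin(t) is 2*cos(t); evaluating from -pi to 0: ∫_{-pi}^{0} (-2) sin(t) dt = (2) - (-2) = 4.
Directly, an antiderivative of (5) sin(t) is -5*cos(t); evaluating from 0 to pi: ∫_{0}^{pi} (5) sin(t) dt = (5) - (-5) = 10.
Summing the pieces and multiplying by (1/pi) gives b_1 = 14/pi.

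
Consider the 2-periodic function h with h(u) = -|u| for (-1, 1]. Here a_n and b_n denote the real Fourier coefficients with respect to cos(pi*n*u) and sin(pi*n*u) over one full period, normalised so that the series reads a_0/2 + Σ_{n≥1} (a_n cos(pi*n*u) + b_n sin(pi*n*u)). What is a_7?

4/(49*pi**2)

a_7 = ∫_{-1}^{1} h(u) cos(7*pi*u) du.
h is even and cos(7*pi*u) is even, so the integrand is even and a_7 = 2 ∫_0^{1} h(u) cos(7*pi*u) du.
Integrating by parts (boundary term plus one more integral), an antiderivative of (-u) cos(7*pi*u) is -u*sin(7*pi*u)/(7*pi) - cos(7*pi*u)/(49*pi**2); evaluating from 0 to 1: ∫_{0}^{1} (-u) cos(7*pi*u) du = (1/(49*pi**2)) - (-1/(49*pi**2)) = 2/(49*pi**2).
Hence a_7 = 2·(2/(49*pi**2)) = 4/(49*pi**2).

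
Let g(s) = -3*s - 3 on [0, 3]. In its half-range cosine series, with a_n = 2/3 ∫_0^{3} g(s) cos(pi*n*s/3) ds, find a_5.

36/(25*pi**2)

a_5 = 2/3 ∫_0^{3} (-3*s - 3) cos(5*pi*s/3) ds.
Integrating by parts (boundary term plus one more integral), an antiderivative of (-3*s - 3) cos(5*pi*s/3) is -9*s*sin(5*pi*s/3)/(5*pi) - 9*sin(5*pi*s/3)/(5*pi) - 27*cos(5*pi*s/3)/(25*pi**2); evaluating from 0 to 3: ∫_{0}^{3} (-3*s - 3) cos(5*pi*s/3) ds = (27/(25*pi**2)) - (-27/(25*pi**2)) = 54/(25*pi**2).
Hence a_5 = (2/3)·(54/(25*pi**2)) = 36/(25*pi**2).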